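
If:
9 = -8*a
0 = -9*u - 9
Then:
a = -9/8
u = -1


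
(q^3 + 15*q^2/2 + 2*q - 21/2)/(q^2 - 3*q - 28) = (-2*q^3 - 15*q^2 - 4*q + 21)/(2*(-q^2 + 3*q + 28))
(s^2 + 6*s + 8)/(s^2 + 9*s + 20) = (s + 2)/(s + 5)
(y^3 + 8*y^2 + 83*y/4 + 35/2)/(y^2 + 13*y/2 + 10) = (y^2 + 11*y/2 + 7)/(y + 4)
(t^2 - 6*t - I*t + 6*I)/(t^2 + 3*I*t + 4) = (t - 6)/(t + 4*I)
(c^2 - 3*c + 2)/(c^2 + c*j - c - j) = (c - 2)/(c + j)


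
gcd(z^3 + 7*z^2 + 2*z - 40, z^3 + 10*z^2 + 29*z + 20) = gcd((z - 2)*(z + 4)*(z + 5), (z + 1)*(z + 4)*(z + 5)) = z^2 + 9*z + 20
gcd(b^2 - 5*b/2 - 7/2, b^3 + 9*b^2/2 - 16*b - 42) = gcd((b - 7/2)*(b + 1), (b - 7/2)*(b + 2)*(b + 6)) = b - 7/2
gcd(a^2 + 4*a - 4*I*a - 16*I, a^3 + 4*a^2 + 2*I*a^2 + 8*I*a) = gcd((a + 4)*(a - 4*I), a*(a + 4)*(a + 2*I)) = a + 4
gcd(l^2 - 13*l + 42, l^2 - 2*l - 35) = l - 7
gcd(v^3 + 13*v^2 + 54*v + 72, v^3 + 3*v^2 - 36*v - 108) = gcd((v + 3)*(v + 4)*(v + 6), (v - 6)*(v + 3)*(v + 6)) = v^2 + 9*v + 18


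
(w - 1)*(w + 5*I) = w^2 - w + 5*I*w - 5*I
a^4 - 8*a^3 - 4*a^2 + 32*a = a*(a - 8)*(a - 2)*(a + 2)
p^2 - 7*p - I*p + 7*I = (p - 7)*(p - I)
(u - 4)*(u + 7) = u^2 + 3*u - 28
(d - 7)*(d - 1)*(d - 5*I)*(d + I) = d^4 - 8*d^3 - 4*I*d^3 + 12*d^2 + 32*I*d^2 - 40*d - 28*I*d + 35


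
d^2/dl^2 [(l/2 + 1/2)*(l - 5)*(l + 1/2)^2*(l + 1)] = 10*l^3 - 12*l^2 - 141*l/4 - 59/4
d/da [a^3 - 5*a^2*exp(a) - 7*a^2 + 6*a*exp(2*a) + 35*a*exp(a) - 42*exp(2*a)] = -5*a^2*exp(a) + 3*a^2 + 12*a*exp(2*a) + 25*a*exp(a) - 14*a - 78*exp(2*a) + 35*exp(a)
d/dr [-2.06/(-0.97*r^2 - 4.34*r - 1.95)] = (-3.9964*r - 8.9404)/(0.97*r^2 + 4.34*r + 1.95)^2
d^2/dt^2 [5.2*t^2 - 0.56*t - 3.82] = 10.4000000000000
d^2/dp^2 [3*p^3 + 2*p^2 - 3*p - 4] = 18*p + 4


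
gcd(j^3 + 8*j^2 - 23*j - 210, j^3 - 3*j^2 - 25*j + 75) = j - 5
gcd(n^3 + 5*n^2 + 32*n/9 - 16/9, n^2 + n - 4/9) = n^2 + n - 4/9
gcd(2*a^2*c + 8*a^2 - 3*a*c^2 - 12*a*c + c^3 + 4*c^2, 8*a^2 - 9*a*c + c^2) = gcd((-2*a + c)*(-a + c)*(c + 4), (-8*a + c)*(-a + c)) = a - c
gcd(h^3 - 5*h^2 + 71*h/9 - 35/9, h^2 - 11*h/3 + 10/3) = h - 5/3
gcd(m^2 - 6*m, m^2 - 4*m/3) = m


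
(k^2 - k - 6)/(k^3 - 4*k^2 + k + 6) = (k + 2)/(k^2 - k - 2)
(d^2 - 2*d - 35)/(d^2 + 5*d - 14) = (d^2 - 2*d - 35)/(d^2 + 5*d - 14)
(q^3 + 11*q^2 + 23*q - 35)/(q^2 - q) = q + 12 + 35/q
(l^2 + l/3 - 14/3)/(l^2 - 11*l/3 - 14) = (l - 2)/(l - 6)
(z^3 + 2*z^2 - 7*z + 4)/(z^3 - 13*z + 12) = (z - 1)/(z - 3)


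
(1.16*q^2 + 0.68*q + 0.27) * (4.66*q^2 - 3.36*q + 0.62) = 5.4056*q^4 - 0.728799999999999*q^3 - 0.3074*q^2 - 0.4856*q + 0.1674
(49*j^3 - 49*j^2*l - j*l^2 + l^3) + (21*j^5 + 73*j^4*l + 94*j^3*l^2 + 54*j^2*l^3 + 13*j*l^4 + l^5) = 21*j^5 + 73*j^4*l + 94*j^3*l^2 + 49*j^3 + 54*j^2*l^3 - 49*j^2*l + 13*j*l^4 - j*l^2 + l^5 + l^3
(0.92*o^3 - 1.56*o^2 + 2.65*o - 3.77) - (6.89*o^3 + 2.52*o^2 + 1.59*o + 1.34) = -5.97*o^3 - 4.08*o^2 + 1.06*o - 5.11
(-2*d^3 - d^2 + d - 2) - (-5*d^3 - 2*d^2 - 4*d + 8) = 3*d^3 + d^2 + 5*d - 10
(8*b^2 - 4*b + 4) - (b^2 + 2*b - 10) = 7*b^2 - 6*b + 14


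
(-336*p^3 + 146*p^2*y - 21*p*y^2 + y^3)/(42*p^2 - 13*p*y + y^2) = -8*p + y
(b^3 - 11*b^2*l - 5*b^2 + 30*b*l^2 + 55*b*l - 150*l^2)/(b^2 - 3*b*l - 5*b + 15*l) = (b^2 - 11*b*l + 30*l^2)/(b - 3*l)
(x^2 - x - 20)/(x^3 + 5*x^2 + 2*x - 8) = (x - 5)/(x^2 + x - 2)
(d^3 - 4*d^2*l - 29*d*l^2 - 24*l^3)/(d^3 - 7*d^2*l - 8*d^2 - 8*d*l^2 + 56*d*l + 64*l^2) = (d + 3*l)/(d - 8)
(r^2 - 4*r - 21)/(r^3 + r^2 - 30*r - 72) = (r - 7)/(r^2 - 2*r - 24)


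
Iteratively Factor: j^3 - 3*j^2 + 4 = (j - 2)*(j^2 - j - 2) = (j - 2)*(j + 1)*(j - 2)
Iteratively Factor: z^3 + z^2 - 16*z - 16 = (z + 4)*(z^2 - 3*z - 4) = (z + 1)*(z + 4)*(z - 4)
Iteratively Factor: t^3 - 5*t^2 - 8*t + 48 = (t - 4)*(t^2 - t - 12) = (t - 4)^2*(t + 3)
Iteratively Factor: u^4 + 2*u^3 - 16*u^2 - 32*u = (u)*(u^3 + 2*u^2 - 16*u - 32) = u*(u + 2)*(u^2 - 16) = u*(u - 4)*(u + 2)*(u + 4)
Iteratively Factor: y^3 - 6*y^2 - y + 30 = (y - 3)*(y^2 - 3*y - 10) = (y - 5)*(y - 3)*(y + 2)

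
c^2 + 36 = (c - 6*I)*(c + 6*I)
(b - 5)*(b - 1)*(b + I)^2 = b^4 - 6*b^3 + 2*I*b^3 + 4*b^2 - 12*I*b^2 + 6*b + 10*I*b - 5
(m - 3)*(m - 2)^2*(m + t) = m^4 + m^3*t - 7*m^3 - 7*m^2*t + 16*m^2 + 16*m*t - 12*m - 12*t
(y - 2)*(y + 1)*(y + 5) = y^3 + 4*y^2 - 7*y - 10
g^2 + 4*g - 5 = (g - 1)*(g + 5)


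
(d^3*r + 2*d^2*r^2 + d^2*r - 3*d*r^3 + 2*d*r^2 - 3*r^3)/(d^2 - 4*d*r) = r*(d^3 + 2*d^2*r + d^2 - 3*d*r^2 + 2*d*r - 3*r^2)/(d*(d - 4*r))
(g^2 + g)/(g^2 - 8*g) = (g + 1)/(g - 8)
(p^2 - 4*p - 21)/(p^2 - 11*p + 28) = (p + 3)/(p - 4)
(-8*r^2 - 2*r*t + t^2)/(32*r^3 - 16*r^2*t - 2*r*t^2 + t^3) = (-2*r - t)/(8*r^2 - 2*r*t - t^2)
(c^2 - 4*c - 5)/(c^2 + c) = (c - 5)/c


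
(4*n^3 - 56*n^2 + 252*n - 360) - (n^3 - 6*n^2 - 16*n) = 3*n^3 - 50*n^2 + 268*n - 360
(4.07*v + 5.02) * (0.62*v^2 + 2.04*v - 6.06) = 2.5234*v^3 + 11.4152*v^2 - 14.4234*v - 30.4212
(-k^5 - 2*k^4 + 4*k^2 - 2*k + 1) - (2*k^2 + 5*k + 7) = -k^5 - 2*k^4 + 2*k^2 - 7*k - 6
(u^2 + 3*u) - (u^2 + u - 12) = 2*u + 12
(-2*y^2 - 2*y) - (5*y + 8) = -2*y^2 - 7*y - 8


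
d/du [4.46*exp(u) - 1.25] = 4.46*exp(u)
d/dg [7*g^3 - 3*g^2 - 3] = 3*g*(7*g - 2)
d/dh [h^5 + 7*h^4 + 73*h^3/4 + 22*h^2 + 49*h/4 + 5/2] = 5*h^4 + 28*h^3 + 219*h^2/4 + 44*h + 49/4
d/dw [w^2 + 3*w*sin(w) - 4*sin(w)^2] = 3*w*cos(w) + 2*w + 3*sin(w) - 4*sin(2*w)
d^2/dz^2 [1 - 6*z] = 0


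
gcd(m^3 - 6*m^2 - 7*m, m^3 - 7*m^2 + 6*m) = m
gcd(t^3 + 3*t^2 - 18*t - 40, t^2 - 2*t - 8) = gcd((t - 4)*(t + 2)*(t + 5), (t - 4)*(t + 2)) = t^2 - 2*t - 8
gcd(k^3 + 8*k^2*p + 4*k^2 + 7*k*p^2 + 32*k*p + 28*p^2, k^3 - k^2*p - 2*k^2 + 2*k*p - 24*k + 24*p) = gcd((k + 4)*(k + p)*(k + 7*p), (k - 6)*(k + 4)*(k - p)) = k + 4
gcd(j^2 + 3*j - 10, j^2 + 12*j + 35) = j + 5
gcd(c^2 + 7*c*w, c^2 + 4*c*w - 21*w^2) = c + 7*w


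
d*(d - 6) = d^2 - 6*d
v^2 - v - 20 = (v - 5)*(v + 4)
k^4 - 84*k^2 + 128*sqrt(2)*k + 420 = (k - 5*sqrt(2))*(k - 3*sqrt(2))*(k + sqrt(2))*(k + 7*sqrt(2))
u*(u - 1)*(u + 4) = u^3 + 3*u^2 - 4*u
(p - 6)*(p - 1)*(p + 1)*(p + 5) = p^4 - p^3 - 31*p^2 + p + 30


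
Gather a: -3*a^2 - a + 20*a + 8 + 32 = -3*a^2 + 19*a + 40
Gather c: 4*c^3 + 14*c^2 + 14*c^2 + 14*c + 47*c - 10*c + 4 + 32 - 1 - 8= 4*c^3 + 28*c^2 + 51*c + 27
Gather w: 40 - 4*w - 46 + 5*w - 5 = w - 11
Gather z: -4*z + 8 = 8 - 4*z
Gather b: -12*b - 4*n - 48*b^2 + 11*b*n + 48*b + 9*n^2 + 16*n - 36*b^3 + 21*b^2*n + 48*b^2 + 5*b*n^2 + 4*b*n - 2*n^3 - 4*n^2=-36*b^3 + 21*b^2*n + b*(5*n^2 + 15*n + 36) - 2*n^3 + 5*n^2 + 12*n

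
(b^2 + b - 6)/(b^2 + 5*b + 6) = (b - 2)/(b + 2)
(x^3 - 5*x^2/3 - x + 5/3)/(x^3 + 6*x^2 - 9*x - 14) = (3*x^2 - 8*x + 5)/(3*(x^2 + 5*x - 14))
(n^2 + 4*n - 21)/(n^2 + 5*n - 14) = (n - 3)/(n - 2)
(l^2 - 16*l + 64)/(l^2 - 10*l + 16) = (l - 8)/(l - 2)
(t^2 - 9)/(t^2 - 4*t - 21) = (t - 3)/(t - 7)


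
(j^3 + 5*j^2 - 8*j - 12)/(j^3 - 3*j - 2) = (j + 6)/(j + 1)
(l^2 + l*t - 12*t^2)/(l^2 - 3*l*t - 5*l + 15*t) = (l + 4*t)/(l - 5)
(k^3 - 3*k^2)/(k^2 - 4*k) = k*(k - 3)/(k - 4)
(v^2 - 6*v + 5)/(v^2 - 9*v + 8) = (v - 5)/(v - 8)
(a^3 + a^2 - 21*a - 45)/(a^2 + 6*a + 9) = a - 5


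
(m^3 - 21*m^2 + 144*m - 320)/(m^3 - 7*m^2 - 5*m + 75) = (m^2 - 16*m + 64)/(m^2 - 2*m - 15)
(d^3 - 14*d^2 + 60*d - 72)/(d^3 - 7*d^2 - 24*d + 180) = (d - 2)/(d + 5)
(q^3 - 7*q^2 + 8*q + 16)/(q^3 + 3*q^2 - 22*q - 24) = (q - 4)/(q + 6)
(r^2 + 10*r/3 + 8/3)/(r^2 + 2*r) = (r + 4/3)/r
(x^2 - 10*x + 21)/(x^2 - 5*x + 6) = (x - 7)/(x - 2)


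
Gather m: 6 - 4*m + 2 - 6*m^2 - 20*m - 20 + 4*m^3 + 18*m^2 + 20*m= 4*m^3 + 12*m^2 - 4*m - 12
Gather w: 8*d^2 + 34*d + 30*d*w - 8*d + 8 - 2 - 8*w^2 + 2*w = 8*d^2 + 26*d - 8*w^2 + w*(30*d + 2) + 6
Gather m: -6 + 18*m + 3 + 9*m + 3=27*m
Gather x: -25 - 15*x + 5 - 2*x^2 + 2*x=-2*x^2 - 13*x - 20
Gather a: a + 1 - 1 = a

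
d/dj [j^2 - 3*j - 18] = 2*j - 3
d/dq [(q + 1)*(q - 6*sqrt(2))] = 2*q - 6*sqrt(2) + 1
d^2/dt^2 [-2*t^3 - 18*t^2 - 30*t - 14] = -12*t - 36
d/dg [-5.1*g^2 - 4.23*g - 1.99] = -10.2*g - 4.23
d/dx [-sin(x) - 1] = -cos(x)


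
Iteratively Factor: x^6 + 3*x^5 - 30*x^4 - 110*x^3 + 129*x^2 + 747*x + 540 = (x + 1)*(x^5 + 2*x^4 - 32*x^3 - 78*x^2 + 207*x + 540) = (x + 1)*(x + 3)*(x^4 - x^3 - 29*x^2 + 9*x + 180) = (x - 3)*(x + 1)*(x + 3)*(x^3 + 2*x^2 - 23*x - 60) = (x - 5)*(x - 3)*(x + 1)*(x + 3)*(x^2 + 7*x + 12) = (x - 5)*(x - 3)*(x + 1)*(x + 3)*(x + 4)*(x + 3)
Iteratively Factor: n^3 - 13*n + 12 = (n - 1)*(n^2 + n - 12) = (n - 3)*(n - 1)*(n + 4)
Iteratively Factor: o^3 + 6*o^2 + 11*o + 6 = (o + 1)*(o^2 + 5*o + 6) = (o + 1)*(o + 3)*(o + 2)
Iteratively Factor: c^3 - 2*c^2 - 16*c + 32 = (c - 2)*(c^2 - 16) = (c - 2)*(c + 4)*(c - 4)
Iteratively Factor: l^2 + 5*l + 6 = (l + 2)*(l + 3)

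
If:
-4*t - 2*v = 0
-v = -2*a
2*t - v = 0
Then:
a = 0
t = 0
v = 0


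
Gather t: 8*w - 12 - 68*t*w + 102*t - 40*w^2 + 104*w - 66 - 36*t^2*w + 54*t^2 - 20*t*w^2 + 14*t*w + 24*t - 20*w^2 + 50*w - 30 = t^2*(54 - 36*w) + t*(-20*w^2 - 54*w + 126) - 60*w^2 + 162*w - 108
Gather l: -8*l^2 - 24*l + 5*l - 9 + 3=-8*l^2 - 19*l - 6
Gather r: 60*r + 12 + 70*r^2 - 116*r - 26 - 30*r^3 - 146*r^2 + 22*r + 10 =-30*r^3 - 76*r^2 - 34*r - 4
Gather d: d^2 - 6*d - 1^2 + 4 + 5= d^2 - 6*d + 8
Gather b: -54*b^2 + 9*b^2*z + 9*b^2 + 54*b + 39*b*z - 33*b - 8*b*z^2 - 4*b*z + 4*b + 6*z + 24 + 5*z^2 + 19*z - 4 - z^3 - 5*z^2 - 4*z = b^2*(9*z - 45) + b*(-8*z^2 + 35*z + 25) - z^3 + 21*z + 20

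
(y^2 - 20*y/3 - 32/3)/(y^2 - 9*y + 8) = (y + 4/3)/(y - 1)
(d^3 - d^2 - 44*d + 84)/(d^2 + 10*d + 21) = (d^2 - 8*d + 12)/(d + 3)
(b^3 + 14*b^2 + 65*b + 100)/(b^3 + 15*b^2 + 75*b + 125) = (b + 4)/(b + 5)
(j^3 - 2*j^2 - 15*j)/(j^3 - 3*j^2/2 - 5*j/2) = 2*(-j^2 + 2*j + 15)/(-2*j^2 + 3*j + 5)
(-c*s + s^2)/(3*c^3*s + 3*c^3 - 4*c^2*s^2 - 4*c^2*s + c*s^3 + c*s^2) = s/(c*(-3*c*s - 3*c + s^2 + s))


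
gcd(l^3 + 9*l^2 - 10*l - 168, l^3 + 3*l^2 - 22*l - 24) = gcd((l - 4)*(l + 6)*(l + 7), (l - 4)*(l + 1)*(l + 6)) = l^2 + 2*l - 24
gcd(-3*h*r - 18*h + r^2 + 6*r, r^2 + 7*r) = 1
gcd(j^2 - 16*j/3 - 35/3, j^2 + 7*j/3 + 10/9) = j + 5/3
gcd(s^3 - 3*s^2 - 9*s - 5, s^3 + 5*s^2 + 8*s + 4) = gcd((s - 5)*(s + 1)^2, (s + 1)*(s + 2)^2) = s + 1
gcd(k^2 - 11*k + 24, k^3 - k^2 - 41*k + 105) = k - 3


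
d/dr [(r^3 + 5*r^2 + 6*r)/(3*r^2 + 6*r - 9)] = (r^2 - 2*r - 2)/(3*(r^2 - 2*r + 1))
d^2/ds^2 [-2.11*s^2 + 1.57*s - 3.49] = -4.22000000000000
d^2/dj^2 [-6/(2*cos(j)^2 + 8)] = 6*(2*sin(j)^4 + 7*sin(j)^2 - 5)/(cos(j)^2 + 4)^3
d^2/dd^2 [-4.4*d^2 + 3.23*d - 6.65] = -8.80000000000000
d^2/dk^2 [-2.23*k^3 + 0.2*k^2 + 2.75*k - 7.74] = 0.4 - 13.38*k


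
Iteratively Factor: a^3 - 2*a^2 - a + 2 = (a - 1)*(a^2 - a - 2) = (a - 2)*(a - 1)*(a + 1)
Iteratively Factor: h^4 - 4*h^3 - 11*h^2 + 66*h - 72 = (h - 3)*(h^3 - h^2 - 14*h + 24) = (h - 3)*(h + 4)*(h^2 - 5*h + 6) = (h - 3)^2*(h + 4)*(h - 2)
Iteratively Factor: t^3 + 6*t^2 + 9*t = (t + 3)*(t^2 + 3*t) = t*(t + 3)*(t + 3)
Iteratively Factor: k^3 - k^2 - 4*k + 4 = (k - 2)*(k^2 + k - 2) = (k - 2)*(k - 1)*(k + 2)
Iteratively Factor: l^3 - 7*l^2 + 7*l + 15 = (l - 3)*(l^2 - 4*l - 5) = (l - 5)*(l - 3)*(l + 1)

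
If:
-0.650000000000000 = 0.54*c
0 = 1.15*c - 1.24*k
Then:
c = -1.20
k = -1.12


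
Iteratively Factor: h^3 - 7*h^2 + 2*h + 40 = (h - 5)*(h^2 - 2*h - 8) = (h - 5)*(h + 2)*(h - 4)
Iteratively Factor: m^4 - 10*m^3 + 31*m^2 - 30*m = (m - 2)*(m^3 - 8*m^2 + 15*m) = (m - 3)*(m - 2)*(m^2 - 5*m) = m*(m - 3)*(m - 2)*(m - 5)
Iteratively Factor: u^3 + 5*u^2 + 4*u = (u)*(u^2 + 5*u + 4) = u*(u + 1)*(u + 4)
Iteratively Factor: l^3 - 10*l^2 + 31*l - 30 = (l - 5)*(l^2 - 5*l + 6) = (l - 5)*(l - 3)*(l - 2)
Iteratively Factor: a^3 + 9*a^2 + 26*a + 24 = (a + 2)*(a^2 + 7*a + 12) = (a + 2)*(a + 4)*(a + 3)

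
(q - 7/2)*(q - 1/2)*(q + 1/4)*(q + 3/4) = q^4 - 3*q^3 - 33*q^2/16 + q + 21/64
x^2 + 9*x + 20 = (x + 4)*(x + 5)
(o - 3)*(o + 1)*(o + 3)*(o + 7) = o^4 + 8*o^3 - 2*o^2 - 72*o - 63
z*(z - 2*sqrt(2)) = z^2 - 2*sqrt(2)*z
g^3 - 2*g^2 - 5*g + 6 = (g - 3)*(g - 1)*(g + 2)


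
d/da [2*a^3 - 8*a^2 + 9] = 2*a*(3*a - 8)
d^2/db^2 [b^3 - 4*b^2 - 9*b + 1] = 6*b - 8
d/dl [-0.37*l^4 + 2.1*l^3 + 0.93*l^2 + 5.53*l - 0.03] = -1.48*l^3 + 6.3*l^2 + 1.86*l + 5.53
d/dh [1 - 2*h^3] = -6*h^2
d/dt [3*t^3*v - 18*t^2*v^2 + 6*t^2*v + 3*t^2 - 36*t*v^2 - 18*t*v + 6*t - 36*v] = 9*t^2*v - 36*t*v^2 + 12*t*v + 6*t - 36*v^2 - 18*v + 6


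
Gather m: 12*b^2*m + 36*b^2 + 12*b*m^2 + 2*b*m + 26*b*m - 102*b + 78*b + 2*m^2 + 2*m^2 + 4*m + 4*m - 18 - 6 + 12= 36*b^2 - 24*b + m^2*(12*b + 4) + m*(12*b^2 + 28*b + 8) - 12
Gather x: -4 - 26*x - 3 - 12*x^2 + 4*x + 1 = -12*x^2 - 22*x - 6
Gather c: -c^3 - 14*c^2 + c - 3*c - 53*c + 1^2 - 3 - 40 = -c^3 - 14*c^2 - 55*c - 42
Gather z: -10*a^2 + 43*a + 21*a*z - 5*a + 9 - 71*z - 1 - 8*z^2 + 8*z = -10*a^2 + 38*a - 8*z^2 + z*(21*a - 63) + 8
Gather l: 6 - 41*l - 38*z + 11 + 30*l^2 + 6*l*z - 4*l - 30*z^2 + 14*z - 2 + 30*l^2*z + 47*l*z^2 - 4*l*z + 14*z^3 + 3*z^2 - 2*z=l^2*(30*z + 30) + l*(47*z^2 + 2*z - 45) + 14*z^3 - 27*z^2 - 26*z + 15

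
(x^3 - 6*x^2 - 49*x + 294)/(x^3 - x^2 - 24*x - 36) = (x^2 - 49)/(x^2 + 5*x + 6)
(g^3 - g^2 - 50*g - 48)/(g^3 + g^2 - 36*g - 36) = (g - 8)/(g - 6)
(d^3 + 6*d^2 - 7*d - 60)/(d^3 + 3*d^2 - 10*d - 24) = (d + 5)/(d + 2)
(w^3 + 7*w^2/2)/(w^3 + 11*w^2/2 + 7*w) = w/(w + 2)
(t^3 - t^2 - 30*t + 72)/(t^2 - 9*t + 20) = (t^2 + 3*t - 18)/(t - 5)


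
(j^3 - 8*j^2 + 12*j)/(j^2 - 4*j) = (j^2 - 8*j + 12)/(j - 4)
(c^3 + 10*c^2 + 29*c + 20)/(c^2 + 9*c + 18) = (c^3 + 10*c^2 + 29*c + 20)/(c^2 + 9*c + 18)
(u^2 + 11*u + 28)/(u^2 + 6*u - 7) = (u + 4)/(u - 1)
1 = 1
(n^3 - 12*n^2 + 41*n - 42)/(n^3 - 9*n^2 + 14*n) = (n - 3)/n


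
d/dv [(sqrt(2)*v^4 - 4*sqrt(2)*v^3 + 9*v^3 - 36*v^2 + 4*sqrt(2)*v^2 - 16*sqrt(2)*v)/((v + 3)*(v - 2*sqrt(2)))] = (2*sqrt(2)*v^5 - 3*v^4 + 5*sqrt(2)*v^4 - 60*sqrt(2)*v^3 + 38*v^3 - 62*sqrt(2)*v^2 + 20*v^2 - 96*v + 432*sqrt(2)*v + 192)/(v^4 - 4*sqrt(2)*v^3 + 6*v^3 - 24*sqrt(2)*v^2 + 17*v^2 - 36*sqrt(2)*v + 48*v + 72)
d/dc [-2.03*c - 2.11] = -2.03000000000000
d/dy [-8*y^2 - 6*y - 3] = -16*y - 6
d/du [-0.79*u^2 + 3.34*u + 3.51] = 3.34 - 1.58*u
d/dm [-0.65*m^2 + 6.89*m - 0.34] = 6.89 - 1.3*m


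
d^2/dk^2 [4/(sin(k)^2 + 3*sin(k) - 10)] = 4*(-4*sin(k)^4 - 9*sin(k)^3 - 43*sin(k)^2 - 12*sin(k) + 38)/(sin(k)^2 + 3*sin(k) - 10)^3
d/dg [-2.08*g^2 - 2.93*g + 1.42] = -4.16*g - 2.93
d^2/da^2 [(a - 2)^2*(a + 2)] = 6*a - 4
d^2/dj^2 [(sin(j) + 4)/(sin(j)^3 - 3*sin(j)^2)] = (-4*sin(j) - 27 + 129/sin(j) - 114/sin(j)^2 - 174/sin(j)^3 + 216/sin(j)^4)/(sin(j) - 3)^3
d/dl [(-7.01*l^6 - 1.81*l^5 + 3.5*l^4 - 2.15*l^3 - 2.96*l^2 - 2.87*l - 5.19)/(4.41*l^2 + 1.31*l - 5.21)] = (-123.6564*l^7 - 69.8618*l^6 + 240.5182*l^5 + 51.424*l^4 - 78.573*l^3 + 42.3836*l^2 + 76.619*l + 21.7516)/(19.4481*l^4 + 11.5542*l^3 - 44.2361*l^2 - 13.6502*l + 27.1441)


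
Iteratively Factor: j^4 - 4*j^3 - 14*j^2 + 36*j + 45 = (j + 3)*(j^3 - 7*j^2 + 7*j + 15) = (j - 5)*(j + 3)*(j^2 - 2*j - 3) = (j - 5)*(j + 1)*(j + 3)*(j - 3)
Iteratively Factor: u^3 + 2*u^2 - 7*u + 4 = (u - 1)*(u^2 + 3*u - 4) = (u - 1)*(u + 4)*(u - 1)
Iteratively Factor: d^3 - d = (d - 1)*(d^2 + d) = (d - 1)*(d + 1)*(d)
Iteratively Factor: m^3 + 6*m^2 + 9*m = (m + 3)*(m^2 + 3*m) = (m + 3)^2*(m)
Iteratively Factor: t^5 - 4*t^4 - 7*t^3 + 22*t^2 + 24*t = (t)*(t^4 - 4*t^3 - 7*t^2 + 22*t + 24) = t*(t + 2)*(t^3 - 6*t^2 + 5*t + 12) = t*(t - 3)*(t + 2)*(t^2 - 3*t - 4) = t*(t - 4)*(t - 3)*(t + 2)*(t + 1)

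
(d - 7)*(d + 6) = d^2 - d - 42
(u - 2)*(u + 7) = u^2 + 5*u - 14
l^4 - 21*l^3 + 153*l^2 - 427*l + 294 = (l - 7)^2*(l - 6)*(l - 1)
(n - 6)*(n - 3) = n^2 - 9*n + 18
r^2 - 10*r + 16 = (r - 8)*(r - 2)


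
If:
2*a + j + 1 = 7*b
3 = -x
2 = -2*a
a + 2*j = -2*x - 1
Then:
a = -1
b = 2/7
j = 3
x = -3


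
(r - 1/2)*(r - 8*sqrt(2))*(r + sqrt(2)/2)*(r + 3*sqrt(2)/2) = r^4 - 6*sqrt(2)*r^3 - r^3/2 - 61*r^2/2 + 3*sqrt(2)*r^2 - 12*sqrt(2)*r + 61*r/4 + 6*sqrt(2)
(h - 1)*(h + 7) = h^2 + 6*h - 7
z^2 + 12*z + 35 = (z + 5)*(z + 7)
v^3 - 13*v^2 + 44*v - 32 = (v - 8)*(v - 4)*(v - 1)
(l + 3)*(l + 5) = l^2 + 8*l + 15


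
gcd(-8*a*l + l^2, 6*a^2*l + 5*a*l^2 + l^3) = l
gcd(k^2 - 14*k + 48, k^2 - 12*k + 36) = k - 6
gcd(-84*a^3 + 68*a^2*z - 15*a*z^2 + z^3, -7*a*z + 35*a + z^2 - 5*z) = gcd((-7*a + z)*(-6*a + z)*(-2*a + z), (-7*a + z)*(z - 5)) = -7*a + z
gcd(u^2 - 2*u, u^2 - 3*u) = u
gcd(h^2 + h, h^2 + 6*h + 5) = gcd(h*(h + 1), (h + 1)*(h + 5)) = h + 1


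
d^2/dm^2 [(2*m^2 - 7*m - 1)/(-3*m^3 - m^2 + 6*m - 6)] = 2*(-18*m^6 + 189*m^5 + 9*m^4 + 397*m^3 - 771*m^2 - 198*m + 210)/(27*m^9 + 27*m^8 - 153*m^7 + 55*m^6 + 414*m^5 - 522*m^4 - 108*m^3 + 756*m^2 - 648*m + 216)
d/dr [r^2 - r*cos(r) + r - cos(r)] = r*sin(r) + 2*r - sqrt(2)*cos(r + pi/4) + 1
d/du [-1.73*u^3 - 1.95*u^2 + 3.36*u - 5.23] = -5.19*u^2 - 3.9*u + 3.36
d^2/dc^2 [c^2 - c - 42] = 2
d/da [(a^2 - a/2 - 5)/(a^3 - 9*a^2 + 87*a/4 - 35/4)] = 2*(-8*a^4 + 8*a^3 + 258*a^2 - 860*a + 905)/(16*a^6 - 288*a^5 + 1992*a^4 - 6544*a^3 + 10089*a^2 - 6090*a + 1225)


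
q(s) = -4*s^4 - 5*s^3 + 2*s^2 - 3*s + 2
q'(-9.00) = 10410.00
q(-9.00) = -22408.00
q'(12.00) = -29763.00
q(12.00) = -91330.00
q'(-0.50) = -6.75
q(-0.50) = 4.38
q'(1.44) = -76.12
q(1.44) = -30.30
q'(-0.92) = -6.92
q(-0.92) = 7.48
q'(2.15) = -222.75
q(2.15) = -130.37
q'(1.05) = -33.86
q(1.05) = -9.60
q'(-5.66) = 2394.97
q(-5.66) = -3115.46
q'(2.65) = -395.49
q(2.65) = -282.22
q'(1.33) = -61.86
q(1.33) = -22.73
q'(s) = -16*s^3 - 15*s^2 + 4*s - 3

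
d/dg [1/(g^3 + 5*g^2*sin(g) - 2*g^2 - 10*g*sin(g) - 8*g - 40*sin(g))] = (-5*g^2*cos(g) - 3*g^2 + 10*sqrt(2)*g*cos(g + pi/4) + 4*g + 10*sin(g) + 40*cos(g) + 8)/((g - 4)^2*(g + 2)^2*(g + 5*sin(g))^2)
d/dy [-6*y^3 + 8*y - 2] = 8 - 18*y^2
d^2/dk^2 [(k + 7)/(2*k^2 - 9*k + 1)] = 2*((k + 7)*(4*k - 9)^2 - (6*k + 5)*(2*k^2 - 9*k + 1))/(2*k^2 - 9*k + 1)^3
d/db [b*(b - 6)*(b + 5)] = 3*b^2 - 2*b - 30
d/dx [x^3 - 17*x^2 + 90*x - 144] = 3*x^2 - 34*x + 90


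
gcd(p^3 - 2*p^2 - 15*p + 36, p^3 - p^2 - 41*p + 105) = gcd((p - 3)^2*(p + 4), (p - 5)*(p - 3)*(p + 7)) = p - 3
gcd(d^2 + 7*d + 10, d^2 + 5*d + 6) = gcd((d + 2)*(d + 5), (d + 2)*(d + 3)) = d + 2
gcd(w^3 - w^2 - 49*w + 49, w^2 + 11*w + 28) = w + 7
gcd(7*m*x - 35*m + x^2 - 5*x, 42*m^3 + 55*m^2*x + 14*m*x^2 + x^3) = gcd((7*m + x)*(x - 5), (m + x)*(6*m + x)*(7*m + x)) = 7*m + x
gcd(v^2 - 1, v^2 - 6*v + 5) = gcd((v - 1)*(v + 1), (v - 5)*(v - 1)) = v - 1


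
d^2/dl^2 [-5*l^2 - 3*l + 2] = -10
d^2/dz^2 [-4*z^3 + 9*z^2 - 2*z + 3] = 18 - 24*z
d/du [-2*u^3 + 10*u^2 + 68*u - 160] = -6*u^2 + 20*u + 68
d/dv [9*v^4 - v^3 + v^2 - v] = 36*v^3 - 3*v^2 + 2*v - 1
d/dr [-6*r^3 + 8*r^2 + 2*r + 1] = -18*r^2 + 16*r + 2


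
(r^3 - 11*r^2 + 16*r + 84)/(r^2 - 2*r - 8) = (r^2 - 13*r + 42)/(r - 4)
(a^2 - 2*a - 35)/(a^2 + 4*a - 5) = (a - 7)/(a - 1)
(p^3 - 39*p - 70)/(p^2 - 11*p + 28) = (p^2 + 7*p + 10)/(p - 4)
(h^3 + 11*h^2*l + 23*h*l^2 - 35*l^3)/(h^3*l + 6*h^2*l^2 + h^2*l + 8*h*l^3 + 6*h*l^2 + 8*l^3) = (h^3 + 11*h^2*l + 23*h*l^2 - 35*l^3)/(l*(h^3 + 6*h^2*l + h^2 + 8*h*l^2 + 6*h*l + 8*l^2))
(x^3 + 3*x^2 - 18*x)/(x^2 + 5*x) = (x^2 + 3*x - 18)/(x + 5)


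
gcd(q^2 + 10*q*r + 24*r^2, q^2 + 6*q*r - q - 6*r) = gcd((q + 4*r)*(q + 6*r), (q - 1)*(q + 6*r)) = q + 6*r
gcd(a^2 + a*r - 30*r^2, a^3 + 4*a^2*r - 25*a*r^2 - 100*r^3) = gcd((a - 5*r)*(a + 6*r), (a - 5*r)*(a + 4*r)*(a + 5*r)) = -a + 5*r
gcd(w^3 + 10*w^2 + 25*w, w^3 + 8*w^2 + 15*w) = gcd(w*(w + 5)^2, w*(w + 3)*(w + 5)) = w^2 + 5*w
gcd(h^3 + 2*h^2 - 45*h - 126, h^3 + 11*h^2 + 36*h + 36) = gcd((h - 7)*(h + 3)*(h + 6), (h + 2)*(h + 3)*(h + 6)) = h^2 + 9*h + 18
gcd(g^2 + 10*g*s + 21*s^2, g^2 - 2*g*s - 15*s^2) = g + 3*s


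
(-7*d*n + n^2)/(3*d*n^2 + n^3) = (-7*d + n)/(n*(3*d + n))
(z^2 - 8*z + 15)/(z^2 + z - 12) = (z - 5)/(z + 4)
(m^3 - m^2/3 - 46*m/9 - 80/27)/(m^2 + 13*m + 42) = (27*m^3 - 9*m^2 - 138*m - 80)/(27*(m^2 + 13*m + 42))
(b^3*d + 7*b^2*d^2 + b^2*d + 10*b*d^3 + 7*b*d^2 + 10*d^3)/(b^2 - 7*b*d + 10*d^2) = d*(b^3 + 7*b^2*d + b^2 + 10*b*d^2 + 7*b*d + 10*d^2)/(b^2 - 7*b*d + 10*d^2)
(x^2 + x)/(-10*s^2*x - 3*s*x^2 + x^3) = (x + 1)/(-10*s^2 - 3*s*x + x^2)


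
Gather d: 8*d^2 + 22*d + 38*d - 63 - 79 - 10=8*d^2 + 60*d - 152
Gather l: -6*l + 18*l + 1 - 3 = 12*l - 2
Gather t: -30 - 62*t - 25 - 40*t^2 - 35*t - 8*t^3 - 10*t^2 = -8*t^3 - 50*t^2 - 97*t - 55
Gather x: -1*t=-t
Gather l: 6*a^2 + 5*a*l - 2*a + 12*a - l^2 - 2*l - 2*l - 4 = 6*a^2 + 10*a - l^2 + l*(5*a - 4) - 4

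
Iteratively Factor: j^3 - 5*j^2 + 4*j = (j - 1)*(j^2 - 4*j) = j*(j - 1)*(j - 4)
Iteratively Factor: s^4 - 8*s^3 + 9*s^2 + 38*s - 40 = (s - 5)*(s^3 - 3*s^2 - 6*s + 8) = (s - 5)*(s - 1)*(s^2 - 2*s - 8) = (s - 5)*(s - 4)*(s - 1)*(s + 2)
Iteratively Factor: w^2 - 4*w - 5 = (w + 1)*(w - 5)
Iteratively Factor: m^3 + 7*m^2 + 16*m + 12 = (m + 2)*(m^2 + 5*m + 6) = (m + 2)^2*(m + 3)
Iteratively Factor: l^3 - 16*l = (l + 4)*(l^2 - 4*l) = l*(l + 4)*(l - 4)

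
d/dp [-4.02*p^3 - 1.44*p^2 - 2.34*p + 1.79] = -12.06*p^2 - 2.88*p - 2.34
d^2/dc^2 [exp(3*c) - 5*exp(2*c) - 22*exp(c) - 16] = (9*exp(2*c) - 20*exp(c) - 22)*exp(c)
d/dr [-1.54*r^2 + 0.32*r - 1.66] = 0.32 - 3.08*r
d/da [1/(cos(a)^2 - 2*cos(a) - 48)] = 2*(cos(a) - 1)*sin(a)/(sin(a)^2 + 2*cos(a) + 47)^2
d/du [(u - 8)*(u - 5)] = 2*u - 13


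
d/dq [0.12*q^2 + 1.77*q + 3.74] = 0.24*q + 1.77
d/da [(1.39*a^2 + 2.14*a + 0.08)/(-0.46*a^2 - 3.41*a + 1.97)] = (-3.7555*a^2 + 5.5502*a + 4.4886)/(0.2116*a^4 + 3.1372*a^3 + 9.8157*a^2 - 13.4354*a + 3.8809)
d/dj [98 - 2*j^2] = -4*j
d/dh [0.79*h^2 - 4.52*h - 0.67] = 1.58*h - 4.52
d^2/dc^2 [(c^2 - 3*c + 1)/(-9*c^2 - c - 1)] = 8*(63*c^3 - 54*c^2 - 27*c + 1)/(729*c^6 + 243*c^5 + 270*c^4 + 55*c^3 + 30*c^2 + 3*c + 1)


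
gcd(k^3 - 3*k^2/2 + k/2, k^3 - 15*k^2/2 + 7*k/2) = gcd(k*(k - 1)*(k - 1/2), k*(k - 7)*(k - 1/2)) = k^2 - k/2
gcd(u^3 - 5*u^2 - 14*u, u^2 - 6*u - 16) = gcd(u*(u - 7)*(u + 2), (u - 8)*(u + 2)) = u + 2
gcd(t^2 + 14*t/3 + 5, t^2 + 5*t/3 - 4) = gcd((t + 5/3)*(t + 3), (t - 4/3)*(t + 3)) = t + 3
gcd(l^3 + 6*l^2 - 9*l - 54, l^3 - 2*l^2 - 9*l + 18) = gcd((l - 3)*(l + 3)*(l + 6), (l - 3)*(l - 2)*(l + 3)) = l^2 - 9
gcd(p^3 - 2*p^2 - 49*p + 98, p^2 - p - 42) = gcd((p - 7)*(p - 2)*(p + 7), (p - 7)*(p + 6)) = p - 7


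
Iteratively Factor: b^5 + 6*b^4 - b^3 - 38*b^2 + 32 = (b + 4)*(b^4 + 2*b^3 - 9*b^2 - 2*b + 8) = (b - 1)*(b + 4)*(b^3 + 3*b^2 - 6*b - 8) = (b - 1)*(b + 4)^2*(b^2 - b - 2) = (b - 2)*(b - 1)*(b + 4)^2*(b + 1)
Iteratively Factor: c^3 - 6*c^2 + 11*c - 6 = (c - 3)*(c^2 - 3*c + 2) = (c - 3)*(c - 2)*(c - 1)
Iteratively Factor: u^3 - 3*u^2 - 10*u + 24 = (u + 3)*(u^2 - 6*u + 8) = (u - 2)*(u + 3)*(u - 4)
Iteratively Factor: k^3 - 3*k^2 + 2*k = (k - 2)*(k^2 - k) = k*(k - 2)*(k - 1)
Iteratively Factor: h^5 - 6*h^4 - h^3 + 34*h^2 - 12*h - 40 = (h + 1)*(h^4 - 7*h^3 + 6*h^2 + 28*h - 40) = (h + 1)*(h + 2)*(h^3 - 9*h^2 + 24*h - 20) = (h - 2)*(h + 1)*(h + 2)*(h^2 - 7*h + 10) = (h - 5)*(h - 2)*(h + 1)*(h + 2)*(h - 2)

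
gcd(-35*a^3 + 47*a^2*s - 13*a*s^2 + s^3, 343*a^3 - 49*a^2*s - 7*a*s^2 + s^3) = -7*a + s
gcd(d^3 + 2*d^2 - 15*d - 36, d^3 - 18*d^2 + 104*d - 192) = d - 4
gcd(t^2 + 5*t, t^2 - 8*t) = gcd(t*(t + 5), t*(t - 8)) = t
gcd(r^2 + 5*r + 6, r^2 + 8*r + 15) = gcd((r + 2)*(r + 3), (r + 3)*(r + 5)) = r + 3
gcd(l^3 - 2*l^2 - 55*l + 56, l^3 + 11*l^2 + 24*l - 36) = l - 1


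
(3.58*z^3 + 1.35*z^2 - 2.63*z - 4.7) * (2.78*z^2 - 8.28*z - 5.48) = 9.9524*z^5 - 25.8894*z^4 - 38.1078*z^3 + 1.3124*z^2 + 53.3284*z + 25.756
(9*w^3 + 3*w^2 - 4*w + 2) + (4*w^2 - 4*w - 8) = 9*w^3 + 7*w^2 - 8*w - 6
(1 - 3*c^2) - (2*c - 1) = -3*c^2 - 2*c + 2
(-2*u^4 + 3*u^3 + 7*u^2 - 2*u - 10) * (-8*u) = 16*u^5 - 24*u^4 - 56*u^3 + 16*u^2 + 80*u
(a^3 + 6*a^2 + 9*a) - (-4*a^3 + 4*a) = 5*a^3 + 6*a^2 + 5*a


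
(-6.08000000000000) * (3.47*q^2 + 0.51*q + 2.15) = -21.0976*q^2 - 3.1008*q - 13.072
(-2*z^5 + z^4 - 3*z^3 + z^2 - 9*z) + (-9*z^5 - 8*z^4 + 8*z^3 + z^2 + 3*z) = -11*z^5 - 7*z^4 + 5*z^3 + 2*z^2 - 6*z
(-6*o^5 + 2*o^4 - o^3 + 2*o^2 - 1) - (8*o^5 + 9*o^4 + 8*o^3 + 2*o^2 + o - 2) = -14*o^5 - 7*o^4 - 9*o^3 - o + 1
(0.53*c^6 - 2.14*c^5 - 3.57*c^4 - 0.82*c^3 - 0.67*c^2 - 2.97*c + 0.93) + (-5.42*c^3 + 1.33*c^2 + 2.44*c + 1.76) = 0.53*c^6 - 2.14*c^5 - 3.57*c^4 - 6.24*c^3 + 0.66*c^2 - 0.53*c + 2.69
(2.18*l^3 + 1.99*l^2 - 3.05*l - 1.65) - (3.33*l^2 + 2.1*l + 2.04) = 2.18*l^3 - 1.34*l^2 - 5.15*l - 3.69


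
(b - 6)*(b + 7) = b^2 + b - 42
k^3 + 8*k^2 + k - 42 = (k - 2)*(k + 3)*(k + 7)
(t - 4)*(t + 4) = t^2 - 16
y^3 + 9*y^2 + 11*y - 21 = (y - 1)*(y + 3)*(y + 7)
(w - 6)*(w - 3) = w^2 - 9*w + 18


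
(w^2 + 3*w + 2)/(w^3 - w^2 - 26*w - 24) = (w + 2)/(w^2 - 2*w - 24)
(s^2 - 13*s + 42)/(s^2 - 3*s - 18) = (s - 7)/(s + 3)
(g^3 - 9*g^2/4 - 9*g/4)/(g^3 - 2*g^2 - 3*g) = (g + 3/4)/(g + 1)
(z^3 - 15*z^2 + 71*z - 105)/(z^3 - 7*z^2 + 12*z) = (z^2 - 12*z + 35)/(z*(z - 4))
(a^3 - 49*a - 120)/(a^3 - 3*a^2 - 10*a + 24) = (a^2 - 3*a - 40)/(a^2 - 6*a + 8)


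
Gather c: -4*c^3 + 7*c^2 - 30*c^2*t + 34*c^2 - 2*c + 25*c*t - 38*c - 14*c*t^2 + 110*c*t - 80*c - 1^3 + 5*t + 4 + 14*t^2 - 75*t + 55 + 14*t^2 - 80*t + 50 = -4*c^3 + c^2*(41 - 30*t) + c*(-14*t^2 + 135*t - 120) + 28*t^2 - 150*t + 108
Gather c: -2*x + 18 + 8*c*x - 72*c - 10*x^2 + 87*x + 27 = c*(8*x - 72) - 10*x^2 + 85*x + 45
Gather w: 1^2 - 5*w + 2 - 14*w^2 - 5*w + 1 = -14*w^2 - 10*w + 4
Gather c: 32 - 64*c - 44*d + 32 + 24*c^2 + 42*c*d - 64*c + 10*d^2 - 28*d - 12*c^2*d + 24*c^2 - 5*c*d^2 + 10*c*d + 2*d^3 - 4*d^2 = c^2*(48 - 12*d) + c*(-5*d^2 + 52*d - 128) + 2*d^3 + 6*d^2 - 72*d + 64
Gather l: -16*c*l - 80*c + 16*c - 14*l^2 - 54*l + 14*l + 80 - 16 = -64*c - 14*l^2 + l*(-16*c - 40) + 64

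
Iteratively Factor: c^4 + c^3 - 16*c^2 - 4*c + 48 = (c - 3)*(c^3 + 4*c^2 - 4*c - 16) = (c - 3)*(c + 4)*(c^2 - 4) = (c - 3)*(c + 2)*(c + 4)*(c - 2)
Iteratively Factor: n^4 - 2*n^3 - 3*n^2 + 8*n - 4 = (n - 2)*(n^3 - 3*n + 2) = (n - 2)*(n - 1)*(n^2 + n - 2) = (n - 2)*(n - 1)*(n + 2)*(n - 1)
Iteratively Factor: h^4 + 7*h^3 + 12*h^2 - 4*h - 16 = (h + 2)*(h^3 + 5*h^2 + 2*h - 8) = (h + 2)^2*(h^2 + 3*h - 4) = (h - 1)*(h + 2)^2*(h + 4)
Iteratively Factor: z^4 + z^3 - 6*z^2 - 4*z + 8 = (z + 2)*(z^3 - z^2 - 4*z + 4) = (z - 1)*(z + 2)*(z^2 - 4) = (z - 1)*(z + 2)^2*(z - 2)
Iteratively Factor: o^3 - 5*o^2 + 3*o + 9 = (o + 1)*(o^2 - 6*o + 9) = (o - 3)*(o + 1)*(o - 3)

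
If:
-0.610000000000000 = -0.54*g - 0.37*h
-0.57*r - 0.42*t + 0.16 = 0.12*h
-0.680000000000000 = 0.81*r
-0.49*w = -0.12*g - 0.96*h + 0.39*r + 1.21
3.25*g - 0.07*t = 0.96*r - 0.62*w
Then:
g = -1.01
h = 3.12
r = -0.84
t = 0.63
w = 4.07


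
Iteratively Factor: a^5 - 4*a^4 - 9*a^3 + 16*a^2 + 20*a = (a + 2)*(a^4 - 6*a^3 + 3*a^2 + 10*a) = (a - 5)*(a + 2)*(a^3 - a^2 - 2*a) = a*(a - 5)*(a + 2)*(a^2 - a - 2) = a*(a - 5)*(a - 2)*(a + 2)*(a + 1)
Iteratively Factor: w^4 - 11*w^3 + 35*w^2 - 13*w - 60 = (w - 3)*(w^3 - 8*w^2 + 11*w + 20) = (w - 3)*(w + 1)*(w^2 - 9*w + 20) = (w - 5)*(w - 3)*(w + 1)*(w - 4)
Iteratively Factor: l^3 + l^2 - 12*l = (l)*(l^2 + l - 12) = l*(l - 3)*(l + 4)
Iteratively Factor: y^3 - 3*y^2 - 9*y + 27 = (y + 3)*(y^2 - 6*y + 9) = (y - 3)*(y + 3)*(y - 3)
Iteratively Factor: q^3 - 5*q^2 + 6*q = (q - 2)*(q^2 - 3*q) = (q - 3)*(q - 2)*(q)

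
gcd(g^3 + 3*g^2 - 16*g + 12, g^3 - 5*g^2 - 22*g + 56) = g - 2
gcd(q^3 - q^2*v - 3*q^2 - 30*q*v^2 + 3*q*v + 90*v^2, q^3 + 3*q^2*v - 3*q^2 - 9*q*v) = q - 3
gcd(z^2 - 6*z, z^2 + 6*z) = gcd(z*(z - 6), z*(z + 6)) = z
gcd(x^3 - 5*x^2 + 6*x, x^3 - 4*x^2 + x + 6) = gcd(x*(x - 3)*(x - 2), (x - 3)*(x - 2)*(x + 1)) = x^2 - 5*x + 6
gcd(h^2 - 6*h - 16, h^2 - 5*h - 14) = h + 2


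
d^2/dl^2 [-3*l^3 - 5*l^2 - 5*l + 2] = -18*l - 10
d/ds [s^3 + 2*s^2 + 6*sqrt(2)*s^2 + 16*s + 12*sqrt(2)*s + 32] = 3*s^2 + 4*s + 12*sqrt(2)*s + 16 + 12*sqrt(2)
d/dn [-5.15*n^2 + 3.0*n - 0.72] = 3.0 - 10.3*n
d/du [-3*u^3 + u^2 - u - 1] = -9*u^2 + 2*u - 1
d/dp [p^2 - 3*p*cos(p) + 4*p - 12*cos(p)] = 3*p*sin(p) + 2*p + 12*sin(p) - 3*cos(p) + 4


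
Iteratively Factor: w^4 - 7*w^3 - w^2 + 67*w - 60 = (w - 5)*(w^3 - 2*w^2 - 11*w + 12) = (w - 5)*(w - 1)*(w^2 - w - 12) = (w - 5)*(w - 1)*(w + 3)*(w - 4)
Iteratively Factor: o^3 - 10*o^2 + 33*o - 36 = (o - 3)*(o^2 - 7*o + 12) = (o - 3)^2*(o - 4)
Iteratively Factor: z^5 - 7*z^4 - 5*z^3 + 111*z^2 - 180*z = (z + 4)*(z^4 - 11*z^3 + 39*z^2 - 45*z) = (z - 3)*(z + 4)*(z^3 - 8*z^2 + 15*z) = z*(z - 3)*(z + 4)*(z^2 - 8*z + 15) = z*(z - 3)^2*(z + 4)*(z - 5)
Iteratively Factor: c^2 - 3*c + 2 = (c - 2)*(c - 1)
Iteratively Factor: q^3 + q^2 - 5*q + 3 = (q + 3)*(q^2 - 2*q + 1) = (q - 1)*(q + 3)*(q - 1)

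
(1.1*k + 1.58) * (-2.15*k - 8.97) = -2.365*k^2 - 13.264*k - 14.1726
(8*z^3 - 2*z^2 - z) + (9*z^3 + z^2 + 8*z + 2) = 17*z^3 - z^2 + 7*z + 2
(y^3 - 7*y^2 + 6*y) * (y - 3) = y^4 - 10*y^3 + 27*y^2 - 18*y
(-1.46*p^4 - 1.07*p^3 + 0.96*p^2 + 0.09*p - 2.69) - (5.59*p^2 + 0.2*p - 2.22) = -1.46*p^4 - 1.07*p^3 - 4.63*p^2 - 0.11*p - 0.47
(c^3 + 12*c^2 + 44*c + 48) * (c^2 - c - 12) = c^5 + 11*c^4 + 20*c^3 - 140*c^2 - 576*c - 576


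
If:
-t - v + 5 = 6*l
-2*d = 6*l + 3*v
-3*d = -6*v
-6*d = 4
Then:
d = -2/3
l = 7/18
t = 3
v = -1/3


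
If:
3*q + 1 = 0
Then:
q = -1/3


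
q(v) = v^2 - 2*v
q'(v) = 2*v - 2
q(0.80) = -0.96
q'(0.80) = -0.40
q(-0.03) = 0.06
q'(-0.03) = -2.06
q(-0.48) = 1.19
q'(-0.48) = -2.96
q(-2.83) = 13.67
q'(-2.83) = -7.66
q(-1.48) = 5.15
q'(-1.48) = -4.96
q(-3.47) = 18.98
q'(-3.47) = -8.94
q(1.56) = -0.69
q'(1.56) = 1.12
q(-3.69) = 21.00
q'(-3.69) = -9.38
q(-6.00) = 48.00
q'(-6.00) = -14.00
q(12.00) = 120.00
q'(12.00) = 22.00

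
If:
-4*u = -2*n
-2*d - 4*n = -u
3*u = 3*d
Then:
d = 0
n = 0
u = 0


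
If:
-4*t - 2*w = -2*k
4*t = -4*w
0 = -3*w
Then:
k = 0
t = 0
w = 0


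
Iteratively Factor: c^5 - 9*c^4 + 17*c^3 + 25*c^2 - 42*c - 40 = (c + 1)*(c^4 - 10*c^3 + 27*c^2 - 2*c - 40) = (c - 4)*(c + 1)*(c^3 - 6*c^2 + 3*c + 10) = (c - 4)*(c - 2)*(c + 1)*(c^2 - 4*c - 5) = (c - 5)*(c - 4)*(c - 2)*(c + 1)*(c + 1)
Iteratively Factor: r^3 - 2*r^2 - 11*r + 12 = (r + 3)*(r^2 - 5*r + 4) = (r - 1)*(r + 3)*(r - 4)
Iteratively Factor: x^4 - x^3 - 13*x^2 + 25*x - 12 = (x - 1)*(x^3 - 13*x + 12) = (x - 3)*(x - 1)*(x^2 + 3*x - 4) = (x - 3)*(x - 1)^2*(x + 4)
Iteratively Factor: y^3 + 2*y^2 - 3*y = (y - 1)*(y^2 + 3*y) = (y - 1)*(y + 3)*(y)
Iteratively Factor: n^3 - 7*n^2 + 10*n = (n)*(n^2 - 7*n + 10) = n*(n - 5)*(n - 2)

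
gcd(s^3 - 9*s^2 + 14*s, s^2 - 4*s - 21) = s - 7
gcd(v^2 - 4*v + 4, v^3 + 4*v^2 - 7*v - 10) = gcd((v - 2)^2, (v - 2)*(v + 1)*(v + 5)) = v - 2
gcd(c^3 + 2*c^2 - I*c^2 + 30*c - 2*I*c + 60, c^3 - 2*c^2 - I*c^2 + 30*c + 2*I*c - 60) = c^2 - I*c + 30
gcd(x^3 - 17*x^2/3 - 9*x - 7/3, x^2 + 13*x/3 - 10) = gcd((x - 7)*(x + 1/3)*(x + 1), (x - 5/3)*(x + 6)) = 1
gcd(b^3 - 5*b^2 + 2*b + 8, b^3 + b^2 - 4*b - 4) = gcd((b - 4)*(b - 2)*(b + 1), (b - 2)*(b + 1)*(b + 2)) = b^2 - b - 2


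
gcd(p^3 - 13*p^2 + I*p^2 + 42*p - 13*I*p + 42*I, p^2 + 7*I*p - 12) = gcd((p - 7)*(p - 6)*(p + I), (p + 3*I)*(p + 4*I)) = 1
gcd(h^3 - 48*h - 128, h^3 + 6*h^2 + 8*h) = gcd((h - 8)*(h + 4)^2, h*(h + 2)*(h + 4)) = h + 4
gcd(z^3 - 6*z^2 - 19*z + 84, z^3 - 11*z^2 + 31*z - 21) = z^2 - 10*z + 21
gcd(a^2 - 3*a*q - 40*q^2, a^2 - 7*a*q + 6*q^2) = 1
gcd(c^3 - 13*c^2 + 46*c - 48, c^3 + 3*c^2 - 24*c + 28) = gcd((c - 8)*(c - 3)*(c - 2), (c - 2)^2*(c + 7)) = c - 2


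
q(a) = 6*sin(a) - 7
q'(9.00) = -5.47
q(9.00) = -4.53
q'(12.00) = 5.06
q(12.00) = -10.22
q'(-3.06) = -5.98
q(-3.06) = -7.49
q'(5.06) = 2.04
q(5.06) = -12.64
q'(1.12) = 2.61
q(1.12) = -1.60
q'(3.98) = -4.01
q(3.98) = -11.46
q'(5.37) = 3.67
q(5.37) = -11.75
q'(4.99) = 1.64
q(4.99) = -12.77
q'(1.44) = 0.78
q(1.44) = -1.05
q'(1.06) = 2.93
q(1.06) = -1.77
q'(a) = 6*cos(a)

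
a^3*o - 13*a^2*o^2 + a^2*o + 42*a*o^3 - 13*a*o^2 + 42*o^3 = (a - 7*o)*(a - 6*o)*(a*o + o)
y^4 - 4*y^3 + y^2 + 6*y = y*(y - 3)*(y - 2)*(y + 1)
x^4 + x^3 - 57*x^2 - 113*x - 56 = (x - 8)*(x + 1)^2*(x + 7)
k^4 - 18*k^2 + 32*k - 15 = (k - 3)*(k - 1)^2*(k + 5)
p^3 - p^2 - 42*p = p*(p - 7)*(p + 6)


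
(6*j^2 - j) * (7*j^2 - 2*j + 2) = 42*j^4 - 19*j^3 + 14*j^2 - 2*j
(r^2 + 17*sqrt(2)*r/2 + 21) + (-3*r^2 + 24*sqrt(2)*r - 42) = -2*r^2 + 65*sqrt(2)*r/2 - 21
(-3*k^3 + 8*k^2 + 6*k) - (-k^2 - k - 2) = -3*k^3 + 9*k^2 + 7*k + 2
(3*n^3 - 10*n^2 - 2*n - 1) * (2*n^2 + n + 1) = 6*n^5 - 17*n^4 - 11*n^3 - 14*n^2 - 3*n - 1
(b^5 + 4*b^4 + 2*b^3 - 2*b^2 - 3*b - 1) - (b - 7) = b^5 + 4*b^4 + 2*b^3 - 2*b^2 - 4*b + 6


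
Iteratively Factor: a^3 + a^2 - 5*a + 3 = (a + 3)*(a^2 - 2*a + 1) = (a - 1)*(a + 3)*(a - 1)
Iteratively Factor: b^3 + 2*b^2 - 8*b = (b)*(b^2 + 2*b - 8) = b*(b + 4)*(b - 2)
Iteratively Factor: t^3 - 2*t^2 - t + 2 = (t + 1)*(t^2 - 3*t + 2) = (t - 2)*(t + 1)*(t - 1)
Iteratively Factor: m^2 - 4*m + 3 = (m - 1)*(m - 3)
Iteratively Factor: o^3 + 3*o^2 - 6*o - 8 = (o - 2)*(o^2 + 5*o + 4) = (o - 2)*(o + 1)*(o + 4)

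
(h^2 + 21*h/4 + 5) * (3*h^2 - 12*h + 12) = 3*h^4 + 15*h^3/4 - 36*h^2 + 3*h + 60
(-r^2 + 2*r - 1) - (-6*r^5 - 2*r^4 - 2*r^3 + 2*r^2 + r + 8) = 6*r^5 + 2*r^4 + 2*r^3 - 3*r^2 + r - 9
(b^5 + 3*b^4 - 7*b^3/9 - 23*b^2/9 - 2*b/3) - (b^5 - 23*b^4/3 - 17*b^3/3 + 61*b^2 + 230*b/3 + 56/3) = 32*b^4/3 + 44*b^3/9 - 572*b^2/9 - 232*b/3 - 56/3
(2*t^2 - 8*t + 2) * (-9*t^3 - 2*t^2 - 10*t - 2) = -18*t^5 + 68*t^4 - 22*t^3 + 72*t^2 - 4*t - 4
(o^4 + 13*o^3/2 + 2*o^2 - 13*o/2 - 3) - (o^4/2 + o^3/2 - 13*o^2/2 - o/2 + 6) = o^4/2 + 6*o^3 + 17*o^2/2 - 6*o - 9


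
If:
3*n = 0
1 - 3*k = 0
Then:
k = 1/3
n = 0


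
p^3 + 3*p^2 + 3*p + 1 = (p + 1)^3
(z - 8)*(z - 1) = z^2 - 9*z + 8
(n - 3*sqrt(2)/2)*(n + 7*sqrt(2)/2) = n^2 + 2*sqrt(2)*n - 21/2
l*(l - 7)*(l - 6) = l^3 - 13*l^2 + 42*l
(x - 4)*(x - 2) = x^2 - 6*x + 8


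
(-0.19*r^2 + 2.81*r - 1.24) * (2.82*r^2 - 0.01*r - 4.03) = -0.5358*r^4 + 7.9261*r^3 - 2.7592*r^2 - 11.3119*r + 4.9972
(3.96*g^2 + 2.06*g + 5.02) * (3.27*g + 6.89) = 12.9492*g^3 + 34.0206*g^2 + 30.6088*g + 34.5878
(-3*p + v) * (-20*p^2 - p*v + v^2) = 60*p^3 - 17*p^2*v - 4*p*v^2 + v^3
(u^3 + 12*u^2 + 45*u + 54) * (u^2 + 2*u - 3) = u^5 + 14*u^4 + 66*u^3 + 108*u^2 - 27*u - 162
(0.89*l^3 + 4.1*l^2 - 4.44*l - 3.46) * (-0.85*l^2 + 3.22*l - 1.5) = -0.7565*l^5 - 0.619199999999999*l^4 + 15.641*l^3 - 17.5058*l^2 - 4.4812*l + 5.19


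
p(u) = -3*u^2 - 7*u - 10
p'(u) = -6*u - 7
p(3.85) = -81.42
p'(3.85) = -30.10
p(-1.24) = -5.93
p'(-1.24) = 0.44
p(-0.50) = -7.25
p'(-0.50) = -4.00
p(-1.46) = -6.17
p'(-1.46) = 1.76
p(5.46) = -137.65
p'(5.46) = -39.76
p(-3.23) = -18.69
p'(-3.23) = 12.38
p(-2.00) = -8.00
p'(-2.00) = 5.00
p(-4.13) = -32.26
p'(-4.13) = 17.78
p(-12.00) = -358.00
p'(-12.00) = 65.00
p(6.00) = -160.00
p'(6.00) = -43.00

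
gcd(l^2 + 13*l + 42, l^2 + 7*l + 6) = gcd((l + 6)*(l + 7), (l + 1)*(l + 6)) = l + 6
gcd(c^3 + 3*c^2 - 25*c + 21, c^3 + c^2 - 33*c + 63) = c^2 + 4*c - 21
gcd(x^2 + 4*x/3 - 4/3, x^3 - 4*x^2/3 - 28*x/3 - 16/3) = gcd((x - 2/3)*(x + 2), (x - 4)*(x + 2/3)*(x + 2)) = x + 2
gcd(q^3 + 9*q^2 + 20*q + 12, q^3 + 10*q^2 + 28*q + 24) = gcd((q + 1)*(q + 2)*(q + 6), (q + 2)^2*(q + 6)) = q^2 + 8*q + 12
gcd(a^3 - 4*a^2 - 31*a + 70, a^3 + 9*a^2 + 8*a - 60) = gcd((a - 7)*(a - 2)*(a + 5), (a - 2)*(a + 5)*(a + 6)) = a^2 + 3*a - 10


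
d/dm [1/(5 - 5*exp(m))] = 1/(20*sinh(m/2)^2)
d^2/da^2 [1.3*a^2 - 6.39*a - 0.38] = 2.60000000000000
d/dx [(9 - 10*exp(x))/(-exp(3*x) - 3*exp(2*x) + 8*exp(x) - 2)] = (-20*exp(3*x) - 3*exp(2*x) + 54*exp(x) - 52)*exp(x)/(exp(6*x) + 6*exp(5*x) - 7*exp(4*x) - 44*exp(3*x) + 76*exp(2*x) - 32*exp(x) + 4)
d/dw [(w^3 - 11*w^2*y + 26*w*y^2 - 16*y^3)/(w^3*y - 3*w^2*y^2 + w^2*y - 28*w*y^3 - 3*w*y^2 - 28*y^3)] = ((-3*w^2 + 22*w*y - 26*y^2)*(-w^3 + 3*w^2*y - w^2 + 28*w*y^2 + 3*w*y + 28*y^2) + (w^3 - 11*w^2*y + 26*w*y^2 - 16*y^3)*(-3*w^2 + 6*w*y - 2*w + 28*y^2 + 3*y))/(y*(-w^3 + 3*w^2*y - w^2 + 28*w*y^2 + 3*w*y + 28*y^2)^2)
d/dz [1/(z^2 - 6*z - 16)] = 2*(3 - z)/(-z^2 + 6*z + 16)^2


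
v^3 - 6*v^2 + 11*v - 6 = (v - 3)*(v - 2)*(v - 1)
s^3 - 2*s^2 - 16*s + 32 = (s - 4)*(s - 2)*(s + 4)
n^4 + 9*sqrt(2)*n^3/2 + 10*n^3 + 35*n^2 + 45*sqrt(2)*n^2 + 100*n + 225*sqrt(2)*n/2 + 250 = (n + 5)^2*(n + 2*sqrt(2))*(n + 5*sqrt(2)/2)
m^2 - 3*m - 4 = (m - 4)*(m + 1)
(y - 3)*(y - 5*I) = y^2 - 3*y - 5*I*y + 15*I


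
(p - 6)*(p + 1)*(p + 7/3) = p^3 - 8*p^2/3 - 53*p/3 - 14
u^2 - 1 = (u - 1)*(u + 1)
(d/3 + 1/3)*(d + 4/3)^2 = d^3/3 + 11*d^2/9 + 40*d/27 + 16/27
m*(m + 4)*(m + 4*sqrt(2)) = m^3 + 4*m^2 + 4*sqrt(2)*m^2 + 16*sqrt(2)*m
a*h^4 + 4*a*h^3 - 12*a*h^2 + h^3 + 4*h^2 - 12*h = h*(h - 2)*(h + 6)*(a*h + 1)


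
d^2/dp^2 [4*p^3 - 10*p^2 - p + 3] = 24*p - 20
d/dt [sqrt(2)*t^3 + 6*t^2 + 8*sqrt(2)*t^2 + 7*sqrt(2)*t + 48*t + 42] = 3*sqrt(2)*t^2 + 12*t + 16*sqrt(2)*t + 7*sqrt(2) + 48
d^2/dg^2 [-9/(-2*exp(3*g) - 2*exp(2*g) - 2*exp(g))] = 9*(-(exp(2*g) + exp(g) + 1)*(9*exp(2*g) + 4*exp(g) + 1) + 2*(3*exp(2*g) + 2*exp(g) + 1)^2)*exp(-g)/(2*(exp(2*g) + exp(g) + 1)^3)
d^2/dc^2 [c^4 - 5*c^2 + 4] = 12*c^2 - 10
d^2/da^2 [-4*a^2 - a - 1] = -8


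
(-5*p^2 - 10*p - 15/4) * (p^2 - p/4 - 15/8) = -5*p^4 - 35*p^3/4 + 65*p^2/8 + 315*p/16 + 225/32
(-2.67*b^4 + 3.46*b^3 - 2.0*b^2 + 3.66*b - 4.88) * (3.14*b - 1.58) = -8.3838*b^5 + 15.083*b^4 - 11.7468*b^3 + 14.6524*b^2 - 21.106*b + 7.7104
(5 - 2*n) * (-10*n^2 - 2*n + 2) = 20*n^3 - 46*n^2 - 14*n + 10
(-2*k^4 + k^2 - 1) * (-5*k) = 10*k^5 - 5*k^3 + 5*k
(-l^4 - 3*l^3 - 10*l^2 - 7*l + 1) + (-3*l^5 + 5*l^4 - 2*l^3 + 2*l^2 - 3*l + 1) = -3*l^5 + 4*l^4 - 5*l^3 - 8*l^2 - 10*l + 2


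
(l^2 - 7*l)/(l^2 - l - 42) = l/(l + 6)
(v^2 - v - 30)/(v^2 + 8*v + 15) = (v - 6)/(v + 3)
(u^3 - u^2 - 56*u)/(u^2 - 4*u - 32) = u*(u + 7)/(u + 4)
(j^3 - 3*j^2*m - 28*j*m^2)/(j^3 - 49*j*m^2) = (j + 4*m)/(j + 7*m)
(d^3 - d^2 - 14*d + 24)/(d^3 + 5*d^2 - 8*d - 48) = (d - 2)/(d + 4)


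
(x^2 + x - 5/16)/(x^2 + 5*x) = (x^2 + x - 5/16)/(x*(x + 5))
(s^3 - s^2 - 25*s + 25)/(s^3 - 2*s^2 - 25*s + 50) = (s - 1)/(s - 2)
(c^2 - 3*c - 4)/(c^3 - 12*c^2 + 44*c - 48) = (c + 1)/(c^2 - 8*c + 12)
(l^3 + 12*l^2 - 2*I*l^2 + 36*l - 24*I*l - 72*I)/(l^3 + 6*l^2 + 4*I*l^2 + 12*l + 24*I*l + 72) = (l + 6)/(l + 6*I)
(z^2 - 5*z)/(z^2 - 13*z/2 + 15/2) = 2*z/(2*z - 3)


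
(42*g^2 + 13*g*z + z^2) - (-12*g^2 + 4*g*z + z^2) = 54*g^2 + 9*g*z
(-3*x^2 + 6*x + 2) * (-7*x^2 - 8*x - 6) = 21*x^4 - 18*x^3 - 44*x^2 - 52*x - 12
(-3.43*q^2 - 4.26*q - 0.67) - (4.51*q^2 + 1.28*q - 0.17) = -7.94*q^2 - 5.54*q - 0.5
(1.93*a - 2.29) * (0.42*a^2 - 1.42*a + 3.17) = 0.8106*a^3 - 3.7024*a^2 + 9.3699*a - 7.2593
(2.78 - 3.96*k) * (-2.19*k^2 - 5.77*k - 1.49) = 8.6724*k^3 + 16.761*k^2 - 10.1402*k - 4.1422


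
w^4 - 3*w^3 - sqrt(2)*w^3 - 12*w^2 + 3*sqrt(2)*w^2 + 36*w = w*(w - 3)*(w - 3*sqrt(2))*(w + 2*sqrt(2))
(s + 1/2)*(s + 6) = s^2 + 13*s/2 + 3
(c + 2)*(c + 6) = c^2 + 8*c + 12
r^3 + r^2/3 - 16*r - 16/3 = (r - 4)*(r + 1/3)*(r + 4)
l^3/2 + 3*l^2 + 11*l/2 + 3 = (l/2 + 1)*(l + 1)*(l + 3)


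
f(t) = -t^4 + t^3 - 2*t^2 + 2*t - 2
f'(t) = -4*t^3 + 3*t^2 - 4*t + 2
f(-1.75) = -26.36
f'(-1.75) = 39.62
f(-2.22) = -51.53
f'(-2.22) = 69.43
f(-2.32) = -58.86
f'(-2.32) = 77.38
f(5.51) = -806.15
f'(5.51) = -598.10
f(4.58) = -378.73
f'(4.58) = -337.68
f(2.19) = -19.71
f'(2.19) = -34.39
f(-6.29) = -1907.88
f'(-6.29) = 1141.29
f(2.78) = -50.14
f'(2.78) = -71.87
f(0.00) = -2.00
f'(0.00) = 2.00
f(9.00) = -5978.00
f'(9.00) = -2707.00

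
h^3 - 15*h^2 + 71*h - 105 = (h - 7)*(h - 5)*(h - 3)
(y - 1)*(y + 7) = y^2 + 6*y - 7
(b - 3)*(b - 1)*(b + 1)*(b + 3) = b^4 - 10*b^2 + 9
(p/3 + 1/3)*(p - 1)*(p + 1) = p^3/3 + p^2/3 - p/3 - 1/3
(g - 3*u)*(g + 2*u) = g^2 - g*u - 6*u^2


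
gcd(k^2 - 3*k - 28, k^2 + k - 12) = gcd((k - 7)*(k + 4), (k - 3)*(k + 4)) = k + 4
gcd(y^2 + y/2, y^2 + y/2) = y^2 + y/2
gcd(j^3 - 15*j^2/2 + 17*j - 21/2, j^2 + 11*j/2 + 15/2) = 1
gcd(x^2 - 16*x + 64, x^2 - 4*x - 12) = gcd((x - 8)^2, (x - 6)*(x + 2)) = 1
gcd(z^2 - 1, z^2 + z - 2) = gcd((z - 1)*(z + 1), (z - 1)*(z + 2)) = z - 1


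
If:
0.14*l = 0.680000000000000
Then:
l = 4.86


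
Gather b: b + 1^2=b + 1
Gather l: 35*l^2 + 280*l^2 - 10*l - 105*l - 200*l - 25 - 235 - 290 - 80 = 315*l^2 - 315*l - 630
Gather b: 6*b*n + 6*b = b*(6*n + 6)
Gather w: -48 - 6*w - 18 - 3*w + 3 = -9*w - 63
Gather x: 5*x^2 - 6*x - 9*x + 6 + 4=5*x^2 - 15*x + 10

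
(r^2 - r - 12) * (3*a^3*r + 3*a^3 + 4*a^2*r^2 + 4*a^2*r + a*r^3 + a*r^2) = 3*a^3*r^3 - 39*a^3*r - 36*a^3 + 4*a^2*r^4 - 52*a^2*r^2 - 48*a^2*r + a*r^5 - 13*a*r^3 - 12*a*r^2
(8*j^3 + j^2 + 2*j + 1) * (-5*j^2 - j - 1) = -40*j^5 - 13*j^4 - 19*j^3 - 8*j^2 - 3*j - 1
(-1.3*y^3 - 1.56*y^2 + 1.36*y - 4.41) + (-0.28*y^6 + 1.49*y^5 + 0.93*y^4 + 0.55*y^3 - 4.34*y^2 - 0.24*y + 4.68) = -0.28*y^6 + 1.49*y^5 + 0.93*y^4 - 0.75*y^3 - 5.9*y^2 + 1.12*y + 0.27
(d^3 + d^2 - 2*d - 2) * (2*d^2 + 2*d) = 2*d^5 + 4*d^4 - 2*d^3 - 8*d^2 - 4*d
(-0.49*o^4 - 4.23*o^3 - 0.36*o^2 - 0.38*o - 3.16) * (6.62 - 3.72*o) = 1.8228*o^5 + 12.4918*o^4 - 26.6634*o^3 - 0.9696*o^2 + 9.2396*o - 20.9192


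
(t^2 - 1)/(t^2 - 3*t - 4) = (t - 1)/(t - 4)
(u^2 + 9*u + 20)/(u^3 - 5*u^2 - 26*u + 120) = (u + 4)/(u^2 - 10*u + 24)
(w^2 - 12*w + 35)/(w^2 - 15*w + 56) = (w - 5)/(w - 8)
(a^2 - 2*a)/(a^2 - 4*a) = (a - 2)/(a - 4)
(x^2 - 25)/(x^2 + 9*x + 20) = (x - 5)/(x + 4)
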